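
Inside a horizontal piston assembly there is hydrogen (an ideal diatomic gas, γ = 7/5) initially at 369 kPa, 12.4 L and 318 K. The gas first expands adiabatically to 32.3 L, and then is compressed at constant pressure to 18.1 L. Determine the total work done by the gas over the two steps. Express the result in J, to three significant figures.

Step 1 (adiabatic): W = (P₁V₁ − P₂V₂)/(γ−1) = (4576 − 3120)/0.4 = 3639 J.
After step 1: P = 96.59 kPa, V = 32.3 L, T = 216.8 K.
Step 2 (isobaric): W = PΔV = (96.59 kPa)(18.1 − 32.3 L) = -1372 J.
W_total = 3639 − 1372 = 2268 J.

W_total ≈ 2270 J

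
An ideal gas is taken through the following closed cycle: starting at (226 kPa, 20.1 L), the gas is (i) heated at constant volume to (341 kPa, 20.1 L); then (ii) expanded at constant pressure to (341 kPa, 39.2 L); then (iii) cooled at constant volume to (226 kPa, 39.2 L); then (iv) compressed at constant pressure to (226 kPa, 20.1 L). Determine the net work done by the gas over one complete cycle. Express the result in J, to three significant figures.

W_net ≈ 2200 J

Constant-volume legs do no work.
W(ii) = (341)(39.2 − 20.1) = 6513 J; W(iv) = (226)(20.1 − 39.2) = -4317 J.
W_net = 6513 − 4317 = 2196 J (the clockwise enclosed area).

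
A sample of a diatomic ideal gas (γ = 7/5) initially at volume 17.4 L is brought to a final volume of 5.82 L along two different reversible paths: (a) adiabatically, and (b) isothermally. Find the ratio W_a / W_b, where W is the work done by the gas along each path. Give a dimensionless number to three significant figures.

W_a / W_b ≈ 1.25

Path (a) adiabatic: W = P₁V₁(1 − (V₁/V₂)^(γ−1))/(γ−1) → W_a/(P₁V₁) = -1.374.
Path (b) isothermal: W = P₁V₁ ln(V₂/V₁) → W_b/(P₁V₁) = -1.095.
W_a / W_b = -1.374 / -1.095 = 1.255.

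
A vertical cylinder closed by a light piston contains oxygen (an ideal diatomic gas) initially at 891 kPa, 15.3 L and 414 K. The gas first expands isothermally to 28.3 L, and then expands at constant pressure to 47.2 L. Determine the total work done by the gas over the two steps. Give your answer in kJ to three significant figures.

W_total ≈ 17.5 kJ

Step 1 (isothermal): W = P₁V₁ ln(V₂/V₁) = (13632) ln(28.3/15.3) = 8384 J.
After step 1: P = 481.7 kPa, V = 28.3 L, T = 414 K.
Step 2 (isobaric): W = PΔV = (481.7 kPa)(47.2 − 28.3 L) = 9104 J.
W_total = 8384 + 9104 = 17488 J.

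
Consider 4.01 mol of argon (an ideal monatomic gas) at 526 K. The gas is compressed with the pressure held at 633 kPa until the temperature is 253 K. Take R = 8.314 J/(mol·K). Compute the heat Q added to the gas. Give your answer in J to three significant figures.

Q ≈ -22800 J

Isobaric: W = nRΔT = (4.01)(8.314)(-273) = -9102 J.
ΔU = nCᵥΔT with Cᵥ = 3R/2: ΔU = (4.01)(12.47)(-273) = -13652 J.
Q = ΔU + W = -13652 − 9102 = -22754 J.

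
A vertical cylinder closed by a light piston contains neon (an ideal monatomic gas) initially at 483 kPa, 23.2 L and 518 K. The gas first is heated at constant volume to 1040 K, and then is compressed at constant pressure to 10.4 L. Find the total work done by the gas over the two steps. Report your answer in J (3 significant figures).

Step 1 (isochoric): W = 0 (constant volume).
After step 1: P = 969.7 kPa (V unchanged).
Step 2 (isobaric): W = PΔV = (969.7 kPa)(10.4 − 23.2 L) = -12413 J.
W_total = 0 − 12413 = -12413 J.

W_total ≈ -12400 J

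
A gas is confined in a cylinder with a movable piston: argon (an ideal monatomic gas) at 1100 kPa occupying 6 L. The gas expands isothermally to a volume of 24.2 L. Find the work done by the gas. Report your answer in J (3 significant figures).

W ≈ 9200 J

Isothermal: W = nRT ln(V₂/V₁) = P₁V₁ ln(V₂/V₁).
P₁V₁ = (1100 kPa)(6 L) = 6600 J.
W = 6600 × ln(24.2/6) = 6600 × 1.395
W_by_gas = 9204 J.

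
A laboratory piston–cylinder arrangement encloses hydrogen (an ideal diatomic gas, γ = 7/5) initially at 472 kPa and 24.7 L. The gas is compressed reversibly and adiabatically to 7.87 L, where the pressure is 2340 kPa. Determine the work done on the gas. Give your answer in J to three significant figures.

Adiabatic: W = (P₁V₁ − P₂V₂)/(γ − 1) with γ = 7/5.
P₁V₁ = 11658 J, P₂V₂ = 18416 J.
W = (11658 − 18416) / 0.4 = -16894 J.
Work on gas = −W_by = 16894 J.

W ≈ 16900 J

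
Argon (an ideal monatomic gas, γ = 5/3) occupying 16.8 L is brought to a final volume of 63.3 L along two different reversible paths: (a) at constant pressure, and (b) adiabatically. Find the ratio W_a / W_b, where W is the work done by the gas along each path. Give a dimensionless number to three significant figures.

W_a / W_b ≈ 3.14

Path (a) isobaric: W = P₁(V₂ − V₁) → W_a/(P₁V₁) = 2.768.
Path (b) adiabatic: W = P₁V₁(1 − (V₁/V₂)^(γ−1))/(γ−1) → W_b/(P₁V₁) = 0.8805.
W_a / W_b = 2.768 / 0.8805 = 3.143.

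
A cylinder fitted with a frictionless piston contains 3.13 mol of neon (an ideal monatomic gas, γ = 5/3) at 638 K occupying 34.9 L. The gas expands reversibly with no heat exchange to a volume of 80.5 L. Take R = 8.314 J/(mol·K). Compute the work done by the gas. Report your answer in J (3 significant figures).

W ≈ 10600 J

Adiabatic: TV^(γ−1) = const with γ = 5/3.
T₂ = T₁ (V₁/V₂)^(γ−1) = 638 × (34.9/80.5)^0.667 = 638 × 0.5728 = 365.5 K.
W_by = nCᵥ(T₁ − T₂) = (3.13)(12.47)(638 − 365.5) = 10638 J.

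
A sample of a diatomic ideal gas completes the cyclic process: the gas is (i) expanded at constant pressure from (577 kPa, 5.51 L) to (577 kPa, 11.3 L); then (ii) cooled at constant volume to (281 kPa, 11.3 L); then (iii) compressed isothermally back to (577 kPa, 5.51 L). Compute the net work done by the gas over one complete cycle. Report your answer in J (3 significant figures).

W_net ≈ 1060 J

Leg (i): W = PΔV = (577)(11.3 − 5.51) = 3341 J.
Leg (ii): W = 0.
Leg (iii): W = PᵢVᵢ ln(V_f/Vᵢ) = (3175) ln(5.51/11.3) = -2281 J.
W_net = 3341 − 2281 = 1060 J.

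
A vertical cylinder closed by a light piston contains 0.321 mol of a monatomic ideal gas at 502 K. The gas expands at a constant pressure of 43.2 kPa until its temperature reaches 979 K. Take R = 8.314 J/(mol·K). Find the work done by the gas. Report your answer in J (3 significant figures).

W ≈ 1270 J

Isobaric: W = P ΔV = nR ΔT.
W = (0.321)(8.314)(979 − 502) = 1273 J.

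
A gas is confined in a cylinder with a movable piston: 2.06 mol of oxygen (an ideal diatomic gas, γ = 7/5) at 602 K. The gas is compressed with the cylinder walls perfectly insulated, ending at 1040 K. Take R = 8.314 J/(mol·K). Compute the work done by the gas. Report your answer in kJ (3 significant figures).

Adiabatic ⇒ Q = 0, so W_by = −ΔU = nCᵥ(T₁ − T₂).
Cᵥ = 5R/2 = 20.79 J/(mol·K).
W = (2.06)(20.79)(602 − 1040) = -18754 J.

W ≈ -18.8 kJ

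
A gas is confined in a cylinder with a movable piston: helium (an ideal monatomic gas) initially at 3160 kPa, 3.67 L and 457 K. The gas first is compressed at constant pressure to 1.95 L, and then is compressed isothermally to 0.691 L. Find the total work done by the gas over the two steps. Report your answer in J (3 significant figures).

Step 1 (isobaric): W = PΔV = (3160 kPa)(1.95 − 3.67 L) = -5435 J.
After step 1: P = 3160 kPa, V = 1.95 L, T = 242.8 K.
Step 2 (isothermal): W = P₁V₁ ln(V₂/V₁) = (6162) ln(0.691/1.95) = -6393 J.
W_total = -5435 − 6393 = -11828 J.

W_total ≈ -11800 J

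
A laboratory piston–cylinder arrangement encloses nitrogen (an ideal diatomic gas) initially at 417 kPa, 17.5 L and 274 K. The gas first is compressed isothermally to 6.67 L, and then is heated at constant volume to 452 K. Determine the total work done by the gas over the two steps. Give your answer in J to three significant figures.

Step 1 (isothermal): W = P₁V₁ ln(V₂/V₁) = (7298) ln(6.67/17.5) = -7039 J.
Step 2 (isochoric): W = 0 (constant volume).
W_total = -7039 + 0 = -7039 J.

W_total ≈ -7040 J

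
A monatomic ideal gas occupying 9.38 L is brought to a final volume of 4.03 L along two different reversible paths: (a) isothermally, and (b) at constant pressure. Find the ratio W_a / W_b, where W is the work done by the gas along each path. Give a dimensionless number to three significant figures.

W_a / W_b ≈ 1.48

Path (a) isothermal: W = P₁V₁ ln(V₂/V₁) → W_a/(P₁V₁) = -0.8448.
Path (b) isobaric: W = P₁(V₂ − V₁) → W_b/(P₁V₁) = -0.5704.
W_a / W_b = -0.8448 / -0.5704 = 1.481.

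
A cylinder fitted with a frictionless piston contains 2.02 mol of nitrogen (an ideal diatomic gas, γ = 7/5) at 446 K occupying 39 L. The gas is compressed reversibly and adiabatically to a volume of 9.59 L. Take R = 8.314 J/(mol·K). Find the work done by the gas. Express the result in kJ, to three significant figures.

W ≈ -14.1 kJ

Adiabatic: TV^(γ−1) = const with γ = 7/5.
T₂ = T₁ (V₁/V₂)^(γ−1) = 446 × (39/9.59)^0.4 = 446 × 1.753 = 781.7 K.
W_by = nCᵥ(T₁ − T₂) = (2.02)(20.79)(446 − 781.7) = -14094 J.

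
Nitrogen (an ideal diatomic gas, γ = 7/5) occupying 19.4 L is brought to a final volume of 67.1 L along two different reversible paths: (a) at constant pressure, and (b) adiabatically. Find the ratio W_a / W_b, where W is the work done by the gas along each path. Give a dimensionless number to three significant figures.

W_a / W_b ≈ 2.51

Path (a) isobaric: W = P₁(V₂ − V₁) → W_a/(P₁V₁) = 2.459.
Path (b) adiabatic: W = P₁V₁(1 − (V₁/V₂)^(γ−1))/(γ−1) → W_b/(P₁V₁) = 0.9782.
W_a / W_b = 2.459 / 0.9782 = 2.514.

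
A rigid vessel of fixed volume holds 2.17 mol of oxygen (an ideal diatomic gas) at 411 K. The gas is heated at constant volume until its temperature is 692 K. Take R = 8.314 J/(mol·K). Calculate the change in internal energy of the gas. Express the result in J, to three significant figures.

Constant volume ⇒ W = 0, so Q = ΔU = nCᵥΔT with Cᵥ = 5R/2 = 20.79 J/(mol·K).
ΔU = (2.17)(20.79)(692 − 411) = 12674 J.

ΔU ≈ 12700 J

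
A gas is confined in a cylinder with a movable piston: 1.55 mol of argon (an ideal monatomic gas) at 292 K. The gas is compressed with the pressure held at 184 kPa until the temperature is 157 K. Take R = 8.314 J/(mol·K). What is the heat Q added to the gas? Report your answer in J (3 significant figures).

Q ≈ -4350 J

Isobaric: W = nRΔT = (1.55)(8.314)(-135) = -1740 J.
ΔU = nCᵥΔT with Cᵥ = 3R/2: ΔU = (1.55)(12.47)(-135) = -2610 J.
Q = ΔU + W = -2610 − 1740 = -4349 J.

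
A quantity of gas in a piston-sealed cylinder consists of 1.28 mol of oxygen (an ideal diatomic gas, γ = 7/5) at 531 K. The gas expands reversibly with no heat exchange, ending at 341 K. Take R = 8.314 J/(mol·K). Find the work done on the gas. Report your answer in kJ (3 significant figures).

Adiabatic ⇒ Q = 0, so W_by = −ΔU = nCᵥ(T₁ − T₂).
Cᵥ = 5R/2 = 20.79 J/(mol·K).
W = (1.28)(20.79)(531 − 341) = 5055 J.
Work on gas = −W_by = -5055 J.

W ≈ -5.05 kJ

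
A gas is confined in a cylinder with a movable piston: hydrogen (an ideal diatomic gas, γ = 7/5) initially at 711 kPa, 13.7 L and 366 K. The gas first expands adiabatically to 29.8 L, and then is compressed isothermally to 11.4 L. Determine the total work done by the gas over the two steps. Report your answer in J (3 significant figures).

Step 1 (adiabatic): W = (P₁V₁ − P₂V₂)/(γ−1) = (9741 − 7138)/0.4 = 6506 J.
After step 1: P = 239.5 kPa, V = 29.8 L, T = 268.2 K.
Step 2 (isothermal): W = P₁V₁ ln(V₂/V₁) = (7138) ln(11.4/29.8) = -6859 J.
W_total = 6506 − 6859 = -353 J.

W_total ≈ -353 J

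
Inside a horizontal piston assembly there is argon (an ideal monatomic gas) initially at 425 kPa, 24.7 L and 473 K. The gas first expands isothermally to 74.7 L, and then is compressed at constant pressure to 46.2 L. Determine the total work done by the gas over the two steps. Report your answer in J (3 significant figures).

Step 1 (isothermal): W = P₁V₁ ln(V₂/V₁) = (10498) ln(74.7/24.7) = 11617 J.
After step 1: P = 140.5 kPa, V = 74.7 L, T = 473 K.
Step 2 (isobaric): W = PΔV = (140.5 kPa)(46.2 − 74.7 L) = -4005 J.
W_total = 11617 − 4005 = 7612 J.

W_total ≈ 7610 J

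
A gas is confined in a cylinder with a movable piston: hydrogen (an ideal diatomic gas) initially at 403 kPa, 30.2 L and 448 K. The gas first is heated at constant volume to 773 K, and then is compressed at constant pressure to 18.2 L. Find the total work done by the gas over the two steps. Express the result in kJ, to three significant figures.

W_total ≈ -8.34 kJ

Step 1 (isochoric): W = 0 (constant volume).
After step 1: P = 695.4 kPa (V unchanged).
Step 2 (isobaric): W = PΔV = (695.4 kPa)(18.2 − 30.2 L) = -8344 J.
W_total = 0 − 8344 = -8344 J.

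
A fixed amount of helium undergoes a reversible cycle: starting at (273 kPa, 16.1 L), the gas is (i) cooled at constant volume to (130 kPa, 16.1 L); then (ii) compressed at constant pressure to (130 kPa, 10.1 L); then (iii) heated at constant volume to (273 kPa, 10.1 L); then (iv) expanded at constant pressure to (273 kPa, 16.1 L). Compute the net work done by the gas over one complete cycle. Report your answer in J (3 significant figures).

Constant-volume legs do no work.
W(ii) = (130)(10.1 − 16.1) = -780 J; W(iv) = (273)(16.1 − 10.1) = 1638 J.
W_net = -780 + 1638 = 858 J (the clockwise enclosed area).

W_net ≈ 858 J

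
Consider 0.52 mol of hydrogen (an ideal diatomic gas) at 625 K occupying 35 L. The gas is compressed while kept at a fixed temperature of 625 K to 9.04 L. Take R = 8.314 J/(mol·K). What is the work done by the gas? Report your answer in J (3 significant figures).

Isothermal: W = nRT ln(V₂/V₁).
W = (0.52)(8.314)(625) × ln(9.04/35)
  = 2702 × -1.354
W_by_gas = -3658 J.

W ≈ -3660 J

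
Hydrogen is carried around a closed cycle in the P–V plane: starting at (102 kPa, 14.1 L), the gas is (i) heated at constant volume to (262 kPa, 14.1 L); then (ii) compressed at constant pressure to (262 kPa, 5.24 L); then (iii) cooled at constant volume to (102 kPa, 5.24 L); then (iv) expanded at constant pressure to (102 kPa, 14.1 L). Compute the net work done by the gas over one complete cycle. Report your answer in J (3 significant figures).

W_net ≈ -1420 J

Constant-volume legs do no work.
W(ii) = (262)(5.24 − 14.1) = -2321 J; W(iv) = (102)(14.1 − 5.24) = 903.7 J.
W_net = -2321 + 903.7 = -1418 J (the counter-clockwise enclosed area).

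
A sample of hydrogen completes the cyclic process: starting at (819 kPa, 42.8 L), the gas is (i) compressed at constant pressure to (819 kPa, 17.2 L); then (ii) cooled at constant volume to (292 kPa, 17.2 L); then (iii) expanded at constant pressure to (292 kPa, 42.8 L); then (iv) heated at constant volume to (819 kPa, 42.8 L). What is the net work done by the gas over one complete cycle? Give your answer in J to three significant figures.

W_net ≈ -13500 J

Constant-volume legs do no work.
W(i) = (819)(17.2 − 42.8) = -20966 J; W(iii) = (292)(42.8 − 17.2) = 7475 J.
W_net = -20966 + 7475 = -13491 J (the counter-clockwise enclosed area).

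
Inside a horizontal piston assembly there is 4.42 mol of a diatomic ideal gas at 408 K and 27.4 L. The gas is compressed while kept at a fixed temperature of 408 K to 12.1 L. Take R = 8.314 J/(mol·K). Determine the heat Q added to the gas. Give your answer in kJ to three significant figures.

Q ≈ -12.3 kJ

Isothermal ⇒ ΔU = 0, so Q = W = nRT ln(V₂/V₁).
Q = (4.42)(8.314)(408) ln(12.1/27.4) = 14993 × -0.8173 = -12254 J.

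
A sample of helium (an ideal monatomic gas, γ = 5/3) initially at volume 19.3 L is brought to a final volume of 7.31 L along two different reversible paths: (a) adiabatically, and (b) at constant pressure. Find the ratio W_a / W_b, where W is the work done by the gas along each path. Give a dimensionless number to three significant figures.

Path (a) adiabatic: W = P₁V₁(1 − (V₁/V₂)^(γ−1))/(γ−1) → W_a/(P₁V₁) = -1.365.
Path (b) isobaric: W = P₁(V₂ − V₁) → W_b/(P₁V₁) = -0.6212.
W_a / W_b = -1.365 / -0.6212 = 2.198.

W_a / W_b ≈ 2.20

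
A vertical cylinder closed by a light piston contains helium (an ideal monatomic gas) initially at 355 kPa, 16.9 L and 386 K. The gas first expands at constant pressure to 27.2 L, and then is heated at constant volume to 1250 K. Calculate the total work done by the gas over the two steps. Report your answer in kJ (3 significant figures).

W_total ≈ 3.66 kJ

Step 1 (isobaric): W = PΔV = (355 kPa)(27.2 − 16.9 L) = 3657 J.
Step 2 (isochoric): W = 0 (constant volume).
W_total = 3657 + 0 = 3657 J.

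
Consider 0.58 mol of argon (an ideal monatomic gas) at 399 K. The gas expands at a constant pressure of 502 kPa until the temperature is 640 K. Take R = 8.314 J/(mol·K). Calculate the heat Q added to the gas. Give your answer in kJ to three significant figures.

Q ≈ 2.91 kJ

Isobaric: W = nRΔT = (0.58)(8.314)(241) = 1162 J.
ΔU = nCᵥΔT with Cᵥ = 3R/2: ΔU = (0.58)(12.47)(241) = 1743 J.
Q = ΔU + W = 1743 + 1162 = 2905 J.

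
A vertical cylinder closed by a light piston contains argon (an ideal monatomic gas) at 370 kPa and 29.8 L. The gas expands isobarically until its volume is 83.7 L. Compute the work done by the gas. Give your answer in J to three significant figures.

W ≈ 19900 J

Isobaric: W = P ΔV.
W = (370 kPa)(83.7 − 29.8 L) = (370)(53.9) = 19943 J.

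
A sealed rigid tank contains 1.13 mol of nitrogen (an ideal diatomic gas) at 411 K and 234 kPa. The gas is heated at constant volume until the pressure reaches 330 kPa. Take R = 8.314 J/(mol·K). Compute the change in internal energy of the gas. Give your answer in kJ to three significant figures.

ΔU ≈ 3.96 kJ

Constant volume ⇒ W = 0, so Q = ΔU = nCᵥΔT with Cᵥ = 5R/2 = 20.79 J/(mol·K).
At constant V, T₂/T₁ = P₂/P₁ ⇒ ΔT = T₁(P₂/P₁ − 1) = 411·(330/234 − 1) = 168.6 K.
ΔU = (1.13)(20.79)(168.6) = 3960 J.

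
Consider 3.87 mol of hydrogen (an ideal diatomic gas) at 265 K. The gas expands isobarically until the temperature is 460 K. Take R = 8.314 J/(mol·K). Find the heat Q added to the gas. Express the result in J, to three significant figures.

Isobaric: W = nRΔT = (3.87)(8.314)(195) = 6274 J.
ΔU = nCᵥΔT with Cᵥ = 5R/2: ΔU = (3.87)(20.79)(195) = 15685 J.
Q = ΔU + W = 15685 + 6274 = 21960 J.

Q ≈ 22000 J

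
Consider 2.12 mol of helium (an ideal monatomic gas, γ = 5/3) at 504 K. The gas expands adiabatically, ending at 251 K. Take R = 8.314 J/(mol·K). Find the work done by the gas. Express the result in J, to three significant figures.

W ≈ 6690 J

Adiabatic ⇒ Q = 0, so W_by = −ΔU = nCᵥ(T₁ − T₂).
Cᵥ = 3R/2 = 12.47 J/(mol·K).
W = (2.12)(12.47)(504 − 251) = 6689 J.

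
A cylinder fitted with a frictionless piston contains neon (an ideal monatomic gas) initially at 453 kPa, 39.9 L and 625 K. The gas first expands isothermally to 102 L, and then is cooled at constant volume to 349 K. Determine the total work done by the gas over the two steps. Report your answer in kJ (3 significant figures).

Step 1 (isothermal): W = P₁V₁ ln(V₂/V₁) = (18075) ln(102/39.9) = 16965 J.
Step 2 (isochoric): W = 0 (constant volume).
W_total = 16965 + 0 = 16965 J.

W_total ≈ 17.0 kJ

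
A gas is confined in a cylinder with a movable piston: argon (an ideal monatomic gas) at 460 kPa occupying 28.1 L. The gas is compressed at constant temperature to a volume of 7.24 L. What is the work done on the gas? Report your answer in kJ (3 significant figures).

Isothermal: W = nRT ln(V₂/V₁) = P₁V₁ ln(V₂/V₁).
P₁V₁ = (460 kPa)(28.1 L) = 12926 J.
W = 12926 × ln(7.24/28.1) = 12926 × -1.356
W_by_gas = -17530 J; work on gas = −W_by = 17530 J.

W ≈ 17.5 kJ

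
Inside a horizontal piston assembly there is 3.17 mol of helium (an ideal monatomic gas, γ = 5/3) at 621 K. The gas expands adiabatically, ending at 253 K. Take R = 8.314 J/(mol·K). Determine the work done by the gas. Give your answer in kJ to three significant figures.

W ≈ 14.5 kJ

Adiabatic ⇒ Q = 0, so W_by = −ΔU = nCᵥ(T₁ − T₂).
Cᵥ = 3R/2 = 12.47 J/(mol·K).
W = (3.17)(12.47)(621 − 253) = 14548 J.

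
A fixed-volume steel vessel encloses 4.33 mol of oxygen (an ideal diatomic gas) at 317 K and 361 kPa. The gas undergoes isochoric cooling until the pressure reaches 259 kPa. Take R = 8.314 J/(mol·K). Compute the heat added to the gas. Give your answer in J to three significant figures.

Constant volume ⇒ W = 0, so Q = ΔU = nCᵥΔT with Cᵥ = 5R/2 = 20.79 J/(mol·K).
At constant V, T₂/T₁ = P₂/P₁ ⇒ ΔT = T₁(P₂/P₁ − 1) = 317·(259/361 − 1) = -89.57 K.
ΔU = (4.33)(20.79)(-89.57) = -8061 J.

Q ≈ -8060 J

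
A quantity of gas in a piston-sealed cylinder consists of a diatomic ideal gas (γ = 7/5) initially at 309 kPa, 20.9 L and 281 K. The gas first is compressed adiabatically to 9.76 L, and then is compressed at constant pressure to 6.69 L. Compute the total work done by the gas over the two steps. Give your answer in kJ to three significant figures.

Step 1 (adiabatic): W = (P₁V₁ − P₂V₂)/(γ−1) = (6458 − 8758)/0.4 = -5749 J.
After step 1: P = 897.3 kPa, V = 9.76 L, T = 381.1 K.
Step 2 (isobaric): W = PΔV = (897.3 kPa)(6.69 − 9.76 L) = -2755 J.
W_total = -5749 − 2755 = -8503 J.

W_total ≈ -8.50 kJ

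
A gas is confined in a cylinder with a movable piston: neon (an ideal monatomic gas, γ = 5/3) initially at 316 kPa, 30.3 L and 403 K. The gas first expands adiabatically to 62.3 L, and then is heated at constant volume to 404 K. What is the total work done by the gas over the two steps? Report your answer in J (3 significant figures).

Step 1 (adiabatic): W = (P₁V₁ − P₂V₂)/(γ−1) = (9575 − 5922)/0.667 = 5480 J.
Step 2 (isochoric): W = 0 (constant volume).
W_total = 5480 + 0 = 5480 J.

W_total ≈ 5480 J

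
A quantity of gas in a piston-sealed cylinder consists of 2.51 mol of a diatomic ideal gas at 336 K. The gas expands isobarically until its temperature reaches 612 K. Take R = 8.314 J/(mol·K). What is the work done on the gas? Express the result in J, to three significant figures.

W ≈ -5760 J

Isobaric: W = P ΔV = nR ΔT.
W = (2.51)(8.314)(612 − 336) = 5760 J.
Work on gas = −W_by = -5760 J.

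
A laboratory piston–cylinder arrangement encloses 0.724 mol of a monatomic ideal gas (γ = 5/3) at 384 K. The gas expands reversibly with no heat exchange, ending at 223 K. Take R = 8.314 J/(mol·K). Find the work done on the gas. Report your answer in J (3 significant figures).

W ≈ -1450 J

Adiabatic ⇒ Q = 0, so W_by = −ΔU = nCᵥ(T₁ − T₂).
Cᵥ = 3R/2 = 12.47 J/(mol·K).
W = (0.724)(12.47)(384 − 223) = 1454 J.
Work on gas = −W_by = -1454 J.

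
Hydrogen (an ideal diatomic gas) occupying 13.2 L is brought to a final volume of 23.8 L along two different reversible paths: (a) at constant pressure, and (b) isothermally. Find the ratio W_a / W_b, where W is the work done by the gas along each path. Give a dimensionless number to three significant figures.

Path (a) isobaric: W = P₁(V₂ − V₁) → W_a/(P₁V₁) = 0.803.
Path (b) isothermal: W = P₁V₁ ln(V₂/V₁) → W_b/(P₁V₁) = 0.5895.
W_a / W_b = 0.803 / 0.5895 = 1.362.

W_a / W_b ≈ 1.36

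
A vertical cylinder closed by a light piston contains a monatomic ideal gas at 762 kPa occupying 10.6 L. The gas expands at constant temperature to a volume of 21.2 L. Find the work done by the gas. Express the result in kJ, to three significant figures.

Isothermal: W = nRT ln(V₂/V₁) = P₁V₁ ln(V₂/V₁).
P₁V₁ = (762 kPa)(10.6 L) = 8077 J.
W = 8077 × ln(21.2/10.6) = 8077 × 0.6931
W_by_gas = 5599 J.

W ≈ 5.60 kJ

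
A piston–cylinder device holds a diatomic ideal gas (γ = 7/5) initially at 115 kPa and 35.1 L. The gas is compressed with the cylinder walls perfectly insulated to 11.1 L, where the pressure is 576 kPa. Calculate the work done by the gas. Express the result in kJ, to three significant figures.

Adiabatic: W = (P₁V₁ − P₂V₂)/(γ − 1) with γ = 7/5.
P₁V₁ = 4036 J, P₂V₂ = 6394 J.
W = (4036 − 6394) / 0.4 = -5893 J.

W ≈ -5.89 kJ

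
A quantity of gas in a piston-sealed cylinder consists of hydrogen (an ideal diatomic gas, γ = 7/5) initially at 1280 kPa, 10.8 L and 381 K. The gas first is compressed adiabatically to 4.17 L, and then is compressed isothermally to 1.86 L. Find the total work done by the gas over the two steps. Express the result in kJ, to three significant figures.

W_total ≈ -32.3 kJ

Step 1 (adiabatic): W = (P₁V₁ − P₂V₂)/(γ−1) = (13824 − 20228)/0.4 = -16010 J.
After step 1: P = 4851 kPa, V = 4.17 L, T = 557.5 K.
Step 2 (isothermal): W = P₁V₁ ln(V₂/V₁) = (20228) ln(1.86/4.17) = -16331 J.
W_total = -16010 − 16331 = -32340 J.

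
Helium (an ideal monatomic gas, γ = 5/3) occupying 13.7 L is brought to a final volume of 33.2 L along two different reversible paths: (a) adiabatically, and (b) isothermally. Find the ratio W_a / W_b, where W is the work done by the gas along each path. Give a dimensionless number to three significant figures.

W_a / W_b ≈ 0.755

Path (a) adiabatic: W = P₁V₁(1 − (V₁/V₂)^(γ−1))/(γ−1) → W_a/(P₁V₁) = 0.6686.
Path (b) isothermal: W = P₁V₁ ln(V₂/V₁) → W_b/(P₁V₁) = 0.8852.
W_a / W_b = 0.6686 / 0.8852 = 0.7553.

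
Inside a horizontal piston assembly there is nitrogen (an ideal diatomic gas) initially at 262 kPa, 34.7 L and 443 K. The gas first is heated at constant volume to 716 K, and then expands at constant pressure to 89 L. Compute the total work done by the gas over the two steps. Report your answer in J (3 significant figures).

Step 1 (isochoric): W = 0 (constant volume).
After step 1: P = 423.5 kPa (V unchanged).
Step 2 (isobaric): W = PΔV = (423.5 kPa)(89 − 34.7 L) = 22994 J.
W_total = 0 + 22994 = 22994 J.

W_total ≈ 23000 J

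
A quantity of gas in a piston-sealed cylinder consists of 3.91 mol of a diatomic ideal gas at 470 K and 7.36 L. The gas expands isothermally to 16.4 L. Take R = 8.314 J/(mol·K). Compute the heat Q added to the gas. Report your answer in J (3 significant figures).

Isothermal ⇒ ΔU = 0, so Q = W = nRT ln(V₂/V₁).
Q = (3.91)(8.314)(470) ln(16.4/7.36) = 15279 × 0.8012 = 12242 J.

Q ≈ 12200 J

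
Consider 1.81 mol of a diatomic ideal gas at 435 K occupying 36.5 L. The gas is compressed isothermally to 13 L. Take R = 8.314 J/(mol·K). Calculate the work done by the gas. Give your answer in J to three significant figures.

Isothermal: W = nRT ln(V₂/V₁).
W = (1.81)(8.314)(435) × ln(13/36.5)
  = 6546 × -1.032
W_by_gas = -6758 J.

W ≈ -6760 J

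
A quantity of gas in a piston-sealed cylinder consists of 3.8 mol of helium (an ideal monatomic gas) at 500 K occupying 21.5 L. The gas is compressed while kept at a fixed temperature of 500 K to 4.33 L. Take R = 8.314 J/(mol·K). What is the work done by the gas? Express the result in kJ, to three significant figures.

Isothermal: W = nRT ln(V₂/V₁).
W = (3.8)(8.314)(500) × ln(4.33/21.5)
  = 15797 × -1.602
W_by_gas = -25314 J.

W ≈ -25.3 kJ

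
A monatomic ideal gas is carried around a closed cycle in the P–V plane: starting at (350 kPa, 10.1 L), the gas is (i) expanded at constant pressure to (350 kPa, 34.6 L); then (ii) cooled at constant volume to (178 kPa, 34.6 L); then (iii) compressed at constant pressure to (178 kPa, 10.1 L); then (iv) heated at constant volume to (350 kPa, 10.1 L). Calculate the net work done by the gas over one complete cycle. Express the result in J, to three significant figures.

W_net ≈ 4210 J

Constant-volume legs do no work.
W(i) = (350)(34.6 − 10.1) = 8575 J; W(iii) = (178)(10.1 − 34.6) = -4361 J.
W_net = 8575 − 4361 = 4214 J (the clockwise enclosed area).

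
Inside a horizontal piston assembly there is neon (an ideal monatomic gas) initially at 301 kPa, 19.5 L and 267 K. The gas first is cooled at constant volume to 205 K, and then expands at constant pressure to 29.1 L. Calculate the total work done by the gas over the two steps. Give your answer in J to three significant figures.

Step 1 (isochoric): W = 0 (constant volume).
After step 1: P = 231.1 kPa (V unchanged).
Step 2 (isobaric): W = PΔV = (231.1 kPa)(29.1 − 19.5 L) = 2219 J.
W_total = 0 + 2219 = 2219 J.

W_total ≈ 2220 J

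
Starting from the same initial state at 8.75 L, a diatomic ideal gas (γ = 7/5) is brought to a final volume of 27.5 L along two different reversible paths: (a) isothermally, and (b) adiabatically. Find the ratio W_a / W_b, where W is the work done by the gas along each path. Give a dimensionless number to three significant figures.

Path (a) isothermal: W = P₁V₁ ln(V₂/V₁) → W_a/(P₁V₁) = 1.145.
Path (b) adiabatic: W = P₁V₁(1 − (V₁/V₂)^(γ−1))/(γ−1) → W_b/(P₁V₁) = 0.9187.
W_a / W_b = 1.145 / 0.9187 = 1.246.

W_a / W_b ≈ 1.25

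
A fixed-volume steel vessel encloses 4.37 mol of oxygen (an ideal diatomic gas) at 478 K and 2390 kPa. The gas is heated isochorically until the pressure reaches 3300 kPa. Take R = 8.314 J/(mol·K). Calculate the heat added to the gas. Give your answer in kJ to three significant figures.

Constant volume ⇒ W = 0, so Q = ΔU = nCᵥΔT with Cᵥ = 5R/2 = 20.79 J/(mol·K).
At constant V, T₂/T₁ = P₂/P₁ ⇒ ΔT = T₁(P₂/P₁ − 1) = 478·(3300/2390 − 1) = 182 K.
ΔU = (4.37)(20.79)(182) = 16531 J.

Q ≈ 16.5 kJ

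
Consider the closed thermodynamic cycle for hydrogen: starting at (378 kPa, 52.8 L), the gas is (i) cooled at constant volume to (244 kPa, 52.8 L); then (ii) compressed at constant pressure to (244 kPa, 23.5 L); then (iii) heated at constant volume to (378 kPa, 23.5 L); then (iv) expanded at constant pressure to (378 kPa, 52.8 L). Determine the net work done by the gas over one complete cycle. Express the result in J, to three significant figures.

Constant-volume legs do no work.
W(ii) = (244)(23.5 − 52.8) = -7149 J; W(iv) = (378)(52.8 − 23.5) = 11075 J.
W_net = -7149 + 11075 = 3926 J (the clockwise enclosed area).

W_net ≈ 3930 J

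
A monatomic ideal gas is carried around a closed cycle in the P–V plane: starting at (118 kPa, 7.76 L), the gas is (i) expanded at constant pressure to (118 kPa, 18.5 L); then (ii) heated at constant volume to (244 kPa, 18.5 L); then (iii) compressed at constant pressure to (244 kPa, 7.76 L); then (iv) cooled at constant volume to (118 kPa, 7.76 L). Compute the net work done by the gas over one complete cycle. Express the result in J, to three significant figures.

Constant-volume legs do no work.
W(i) = (118)(18.5 − 7.76) = 1267 J; W(iii) = (244)(7.76 − 18.5) = -2621 J.
W_net = 1267 − 2621 = -1353 J (the counter-clockwise enclosed area).

W_net ≈ -1350 J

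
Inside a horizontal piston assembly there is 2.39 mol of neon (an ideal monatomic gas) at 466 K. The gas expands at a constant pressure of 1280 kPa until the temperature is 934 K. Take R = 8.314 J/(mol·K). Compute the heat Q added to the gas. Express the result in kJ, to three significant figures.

Isobaric: W = nRΔT = (2.39)(8.314)(468) = 9299 J.
ΔU = nCᵥΔT with Cᵥ = 3R/2: ΔU = (2.39)(12.47)(468) = 13949 J.
Q = ΔU + W = 13949 + 9299 = 23248 J.

Q ≈ 23.2 kJ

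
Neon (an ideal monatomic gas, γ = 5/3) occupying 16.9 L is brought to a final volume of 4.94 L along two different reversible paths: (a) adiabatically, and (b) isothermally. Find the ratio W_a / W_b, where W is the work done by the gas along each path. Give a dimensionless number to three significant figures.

W_a / W_b ≈ 1.55

Path (a) adiabatic: W = P₁V₁(1 − (V₁/V₂)^(γ−1))/(γ−1) → W_a/(P₁V₁) = -1.906.
Path (b) isothermal: W = P₁V₁ ln(V₂/V₁) → W_b/(P₁V₁) = -1.23.
W_a / W_b = -1.906 / -1.23 = 1.549.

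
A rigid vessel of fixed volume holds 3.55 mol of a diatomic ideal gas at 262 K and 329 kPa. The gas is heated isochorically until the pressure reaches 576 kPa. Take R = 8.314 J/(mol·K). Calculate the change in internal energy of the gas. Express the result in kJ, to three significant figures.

ΔU ≈ 14.5 kJ

Constant volume ⇒ W = 0, so Q = ΔU = nCᵥΔT with Cᵥ = 5R/2 = 20.79 J/(mol·K).
At constant V, T₂/T₁ = P₂/P₁ ⇒ ΔT = T₁(P₂/P₁ − 1) = 262·(576/329 − 1) = 196.7 K.
ΔU = (3.55)(20.79)(196.7) = 14514 J.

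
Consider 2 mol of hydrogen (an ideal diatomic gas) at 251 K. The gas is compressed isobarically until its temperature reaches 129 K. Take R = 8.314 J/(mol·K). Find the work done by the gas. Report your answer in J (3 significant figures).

W ≈ -2030 J

Isobaric: W = P ΔV = nR ΔT.
W = (2)(8.314)(129 − 251) = -2029 J.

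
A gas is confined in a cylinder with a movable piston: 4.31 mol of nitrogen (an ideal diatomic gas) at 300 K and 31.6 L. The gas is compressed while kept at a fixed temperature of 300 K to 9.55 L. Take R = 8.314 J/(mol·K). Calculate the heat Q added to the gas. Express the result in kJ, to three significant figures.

Isothermal ⇒ ΔU = 0, so Q = W = nRT ln(V₂/V₁).
Q = (4.31)(8.314)(300) ln(9.55/31.6) = 10750 × -1.197 = -12864 J.

Q ≈ -12.9 kJ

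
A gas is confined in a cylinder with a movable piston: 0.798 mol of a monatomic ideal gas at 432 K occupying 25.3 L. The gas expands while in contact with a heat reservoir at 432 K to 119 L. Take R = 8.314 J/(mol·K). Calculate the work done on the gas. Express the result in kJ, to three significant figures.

W ≈ -4.44 kJ

Isothermal: W = nRT ln(V₂/V₁).
W = (0.798)(8.314)(432) × ln(119/25.3)
  = 2866 × 1.548
W_by_gas = 4438 J; work on gas = −W_by = -4438 J.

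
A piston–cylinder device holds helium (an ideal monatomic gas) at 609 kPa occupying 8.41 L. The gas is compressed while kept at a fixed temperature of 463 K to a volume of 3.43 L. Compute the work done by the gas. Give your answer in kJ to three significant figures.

W ≈ -4.59 kJ

Isothermal: W = nRT ln(V₂/V₁) = P₁V₁ ln(V₂/V₁).
P₁V₁ = (609 kPa)(8.41 L) = 5122 J.
W = 5122 × ln(3.43/8.41) = 5122 × -0.8969
W_by_gas = -4593 J.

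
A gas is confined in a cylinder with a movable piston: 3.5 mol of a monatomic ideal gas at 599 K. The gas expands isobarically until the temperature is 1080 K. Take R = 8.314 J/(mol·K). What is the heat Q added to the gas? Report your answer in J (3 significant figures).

Isobaric: W = nRΔT = (3.5)(8.314)(481) = 13997 J.
ΔU = nCᵥΔT with Cᵥ = 3R/2: ΔU = (3.5)(12.47)(481) = 20995 J.
Q = ΔU + W = 20995 + 13997 = 34992 J.

Q ≈ 35000 J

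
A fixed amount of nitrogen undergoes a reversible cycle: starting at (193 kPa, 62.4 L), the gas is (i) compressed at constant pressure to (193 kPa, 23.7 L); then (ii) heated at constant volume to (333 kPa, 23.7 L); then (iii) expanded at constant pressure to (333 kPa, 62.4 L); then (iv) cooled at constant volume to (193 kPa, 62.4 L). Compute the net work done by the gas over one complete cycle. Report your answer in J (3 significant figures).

W_net ≈ 5420 J

Constant-volume legs do no work.
W(i) = (193)(23.7 − 62.4) = -7469 J; W(iii) = (333)(62.4 − 23.7) = 12887 J.
W_net = -7469 + 12887 = 5418 J (the clockwise enclosed area).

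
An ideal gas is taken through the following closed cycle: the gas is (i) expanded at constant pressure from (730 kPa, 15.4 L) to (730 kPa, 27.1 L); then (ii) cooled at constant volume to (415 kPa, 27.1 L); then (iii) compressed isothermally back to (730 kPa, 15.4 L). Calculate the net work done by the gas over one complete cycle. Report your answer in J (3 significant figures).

Leg (i): W = PΔV = (730)(27.1 − 15.4) = 8541 J.
Leg (ii): W = 0.
Leg (iii): W = PᵢVᵢ ln(V_f/Vᵢ) = (11246) ln(15.4/27.1) = -6356 J.
W_net = 8541 − 6356 = 2185 J.

W_net ≈ 2180 J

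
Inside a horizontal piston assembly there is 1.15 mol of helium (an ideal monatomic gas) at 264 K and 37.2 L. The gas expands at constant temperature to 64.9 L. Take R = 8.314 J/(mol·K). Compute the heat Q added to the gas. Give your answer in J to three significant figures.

Isothermal ⇒ ΔU = 0, so Q = W = nRT ln(V₂/V₁).
Q = (1.15)(8.314)(264) ln(64.9/37.2) = 2524 × 0.5565 = 1405 J.

Q ≈ 1400 J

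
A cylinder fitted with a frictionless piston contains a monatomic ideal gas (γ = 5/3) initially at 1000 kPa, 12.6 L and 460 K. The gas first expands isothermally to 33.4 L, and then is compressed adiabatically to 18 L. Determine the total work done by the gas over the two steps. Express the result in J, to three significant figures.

Step 1 (isothermal): W = P₁V₁ ln(V₂/V₁) = (12600) ln(33.4/12.6) = 12283 J.
After step 1: P = 377.2 kPa, V = 33.4 L, T = 460 K.
Step 2 (adiabatic): W = (P₁V₁ − P₂V₂)/(γ−1) = (12600 − 19026)/0.667 = -9639 J.
W_total = 12283 − 9639 = 2644 J.

W_total ≈ 2640 J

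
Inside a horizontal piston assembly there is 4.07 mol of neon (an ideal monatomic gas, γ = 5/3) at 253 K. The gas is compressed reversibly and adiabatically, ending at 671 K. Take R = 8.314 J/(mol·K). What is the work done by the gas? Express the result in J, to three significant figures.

W ≈ -21200 J

Adiabatic ⇒ Q = 0, so W_by = −ΔU = nCᵥ(T₁ − T₂).
Cᵥ = 3R/2 = 12.47 J/(mol·K).
W = (4.07)(12.47)(253 − 671) = -21216 J.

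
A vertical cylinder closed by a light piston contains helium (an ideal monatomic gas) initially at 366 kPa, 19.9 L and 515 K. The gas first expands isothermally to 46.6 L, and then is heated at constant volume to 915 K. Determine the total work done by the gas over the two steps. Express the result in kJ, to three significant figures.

W_total ≈ 6.20 kJ

Step 1 (isothermal): W = P₁V₁ ln(V₂/V₁) = (7283) ln(46.6/19.9) = 6197 J.
Step 2 (isochoric): W = 0 (constant volume).
W_total = 6197 + 0 = 6197 J.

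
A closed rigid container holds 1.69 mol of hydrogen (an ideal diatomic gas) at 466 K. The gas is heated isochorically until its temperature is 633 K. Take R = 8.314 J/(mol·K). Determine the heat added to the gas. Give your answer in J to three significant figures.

Q ≈ 5870 J

Constant volume ⇒ W = 0, so Q = ΔU = nCᵥΔT with Cᵥ = 5R/2 = 20.79 J/(mol·K).
ΔU = (1.69)(20.79)(633 − 466) = 5866 J.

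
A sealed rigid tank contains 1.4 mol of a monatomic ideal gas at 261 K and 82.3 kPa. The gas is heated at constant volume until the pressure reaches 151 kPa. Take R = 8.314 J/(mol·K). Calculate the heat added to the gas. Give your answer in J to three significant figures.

Q ≈ 3800 J

Constant volume ⇒ W = 0, so Q = ΔU = nCᵥΔT with Cᵥ = 3R/2 = 12.47 J/(mol·K).
At constant V, T₂/T₁ = P₂/P₁ ⇒ ΔT = T₁(P₂/P₁ − 1) = 261·(151/82.3 − 1) = 217.9 K.
ΔU = (1.4)(12.47)(217.9) = 3804 J.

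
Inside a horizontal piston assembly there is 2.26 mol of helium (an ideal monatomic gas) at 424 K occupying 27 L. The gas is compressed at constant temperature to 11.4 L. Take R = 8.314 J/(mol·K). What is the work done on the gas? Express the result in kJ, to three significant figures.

Isothermal: W = nRT ln(V₂/V₁).
W = (2.26)(8.314)(424) × ln(11.4/27)
  = 7967 × -0.8622
W_by_gas = -6869 J; work on gas = −W_by = 6869 J.

W ≈ 6.87 kJ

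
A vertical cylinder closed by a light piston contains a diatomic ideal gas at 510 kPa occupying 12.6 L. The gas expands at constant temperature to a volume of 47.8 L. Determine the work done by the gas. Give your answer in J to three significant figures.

Isothermal: W = nRT ln(V₂/V₁) = P₁V₁ ln(V₂/V₁).
P₁V₁ = (510 kPa)(12.6 L) = 6426 J.
W = 6426 × ln(47.8/12.6) = 6426 × 1.333
W_by_gas = 8568 J.

W ≈ 8570 J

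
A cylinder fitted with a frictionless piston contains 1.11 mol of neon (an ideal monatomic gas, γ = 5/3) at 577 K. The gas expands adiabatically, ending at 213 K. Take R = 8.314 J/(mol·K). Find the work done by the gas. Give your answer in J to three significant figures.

W ≈ 5040 J

Adiabatic ⇒ Q = 0, so W_by = −ΔU = nCᵥ(T₁ − T₂).
Cᵥ = 3R/2 = 12.47 J/(mol·K).
W = (1.11)(12.47)(577 − 213) = 5039 J.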